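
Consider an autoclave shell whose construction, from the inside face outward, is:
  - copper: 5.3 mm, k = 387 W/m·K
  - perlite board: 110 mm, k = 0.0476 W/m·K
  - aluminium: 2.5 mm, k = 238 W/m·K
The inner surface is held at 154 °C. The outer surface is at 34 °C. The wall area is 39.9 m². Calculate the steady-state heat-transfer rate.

Model the wall as resistances in series:
R_copper = L/(kA) = 0.0053/(387×39.9) = 3.432×10^-7 K/W
R_perlite board = L/(kA) = 0.11/(0.0476×39.9) = 0.05792 K/W
R_aluminium = L/(kA) = 0.0025/(238×39.9) = 2.633×10^-7 K/W
R_total = 0.05792 K/W
Q = ΔT / R_total = 120 / 0.05792

Q ≈ 2070 W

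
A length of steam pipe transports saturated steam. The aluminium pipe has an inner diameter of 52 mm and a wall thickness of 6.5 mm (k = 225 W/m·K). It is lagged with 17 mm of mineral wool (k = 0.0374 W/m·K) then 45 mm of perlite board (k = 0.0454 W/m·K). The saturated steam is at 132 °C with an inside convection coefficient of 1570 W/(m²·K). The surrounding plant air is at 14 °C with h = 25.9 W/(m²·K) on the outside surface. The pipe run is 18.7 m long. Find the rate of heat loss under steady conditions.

Q ≈ 535 W

Treating each annulus and film as a series resistance:
R_inner film = 1/(h_i·2πr₁L) = 1/(1570×2π×0.026×18.7) = 2.085×10^-4 K/W
R_aluminium pipe wall = ln(32.5/26)/(2π×225×18.7) = 8.441×10^-6 K/W
R_mineral wool = ln(49.5/32.5)/(2π×0.0374×18.7) = 0.09574 K/W
R_perlite board = ln(94.5/49.5)/(2π×0.0454×18.7) = 0.1212 K/W
R_outer film = 1/(h_o·2πr_oL) = 1/(25.9×2π×0.0945×18.7) = 0.003477 K/W
R_total = 0.2207 K/W
Q = ΔT/R_total = 118/0.2207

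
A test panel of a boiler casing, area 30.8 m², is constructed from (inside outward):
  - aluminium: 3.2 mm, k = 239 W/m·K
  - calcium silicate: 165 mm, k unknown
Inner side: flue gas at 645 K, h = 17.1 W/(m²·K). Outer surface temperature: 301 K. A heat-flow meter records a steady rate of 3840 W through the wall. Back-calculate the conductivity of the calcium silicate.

Thermal resistances in series:
R_inner film = 1/(h_i·A) = 1/(17.1×30.8) = 0.001899 K/W
R_aluminium = L/(kA) = 0.0032/(239×30.8) = 4.347×10^-7 K/W
Sum of known resistances R_other = 0.001899 K/W
Total R = ΔT/Q = 344/3840 = 0.08958 K/W
R_calcium silicate = R_total − R_other = 0.08768 K/W
k = L/(R·A) = 0.165/(0.08768×30.8)

k ≈ 0.0611 W/(m·K)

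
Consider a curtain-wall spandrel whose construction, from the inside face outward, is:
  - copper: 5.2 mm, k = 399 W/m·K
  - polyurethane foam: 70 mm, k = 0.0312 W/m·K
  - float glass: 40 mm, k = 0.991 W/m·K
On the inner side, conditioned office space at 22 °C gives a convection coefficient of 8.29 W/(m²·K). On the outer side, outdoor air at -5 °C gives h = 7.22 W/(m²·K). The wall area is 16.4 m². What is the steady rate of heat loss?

Model the wall as resistances in series:
R_inner film = 1/(h_i·A) = 1/(8.29×16.4) = 0.007355 K/W
R_copper = L/(kA) = 0.0052/(399×16.4) = 7.947×10^-7 K/W
R_polyurethane foam = L/(kA) = 0.07/(0.0312×16.4) = 0.1368 K/W
R_float glass = L/(kA) = 0.04/(0.991×16.4) = 0.002461 K/W
R_outer film = 1/(h_o·A) = 1/(7.22×16.4) = 0.008445 K/W
R_total = 0.1551 K/W
Q = ΔT / R_total = 27 / 0.1551

Q ≈ 174 W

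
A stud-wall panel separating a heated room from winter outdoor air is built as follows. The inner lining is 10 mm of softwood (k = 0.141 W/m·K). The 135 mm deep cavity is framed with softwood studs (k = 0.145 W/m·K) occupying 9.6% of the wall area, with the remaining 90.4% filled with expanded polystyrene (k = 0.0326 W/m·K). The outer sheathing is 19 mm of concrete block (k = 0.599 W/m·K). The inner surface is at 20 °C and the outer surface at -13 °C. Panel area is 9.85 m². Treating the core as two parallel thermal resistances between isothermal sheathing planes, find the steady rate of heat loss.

Sheathing layers in series; stud and cavity paths in parallel between them.
R_inner = 0.01/(0.141×9.85) = 0.0072 K/W
R_stud  = 0.135/(0.145×0.096×9.85) = 0.9846 K/W
R_cav   = 0.135/(0.0326×0.904×9.85) = 0.4651 K/W
1/R_core = 1/R_stud + 1/R_cav → R_core = 0.3159 K/W
R_outer = 0.019/(0.599×9.85) = 0.00322 K/W
R_total = 0.3263 K/W
Q = ΔT/R_total = 33/0.3263

Q ≈ 101 W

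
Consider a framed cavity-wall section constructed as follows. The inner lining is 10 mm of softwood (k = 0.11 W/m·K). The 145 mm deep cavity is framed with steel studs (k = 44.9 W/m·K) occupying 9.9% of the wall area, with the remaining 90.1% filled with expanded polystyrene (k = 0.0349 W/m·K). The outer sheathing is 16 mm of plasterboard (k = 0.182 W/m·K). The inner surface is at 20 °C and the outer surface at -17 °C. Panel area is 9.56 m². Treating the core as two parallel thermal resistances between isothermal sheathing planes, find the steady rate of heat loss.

Sheathing layers in series; stud and cavity paths in parallel between them.
R_inner = 0.01/(0.11×9.56) = 0.009509 K/W
R_stud  = 0.145/(44.9×0.099×9.56) = 0.003412 K/W
R_cav   = 0.145/(0.0349×0.901×9.56) = 0.4823 K/W
1/R_core = 1/R_stud + 1/R_cav → R_core = 0.003388 K/W
R_outer = 0.016/(0.182×9.56) = 0.009196 K/W
R_total = 0.02209 K/W
Q = ΔT/R_total = 37/0.02209

Q ≈ 1670 W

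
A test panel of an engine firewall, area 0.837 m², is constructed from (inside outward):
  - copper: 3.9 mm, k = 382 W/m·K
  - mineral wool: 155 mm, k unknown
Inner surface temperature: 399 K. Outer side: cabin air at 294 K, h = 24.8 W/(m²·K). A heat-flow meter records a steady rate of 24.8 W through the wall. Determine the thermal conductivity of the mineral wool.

k ≈ 0.0442 W/(m·K)

Thermal resistances in series:
R_copper = L/(kA) = 0.0039/(382×0.837) = 1.22×10^-5 K/W
R_outer film = 1/(h_o·A) = 1/(24.8×0.837) = 0.04818 K/W
Sum of known resistances R_other = 0.04819 K/W
Total R = ΔT/Q = 105/24.8 = 4.234 K/W
R_mineral wool = R_total − R_other = 4.186 K/W
k = L/(R·A) = 0.155/(4.186×0.837)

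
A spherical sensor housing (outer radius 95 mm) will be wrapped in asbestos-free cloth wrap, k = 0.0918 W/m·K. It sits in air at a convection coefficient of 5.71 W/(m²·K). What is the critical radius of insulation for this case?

r_cr ≈ 32.2 mm

For a sphere r_cr = 2k/h = 2×0.0918/5.71
r_cr = 32.2 mm; since the bare radius (95 mm) is above r_cr, any added insulation will reduce heat loss.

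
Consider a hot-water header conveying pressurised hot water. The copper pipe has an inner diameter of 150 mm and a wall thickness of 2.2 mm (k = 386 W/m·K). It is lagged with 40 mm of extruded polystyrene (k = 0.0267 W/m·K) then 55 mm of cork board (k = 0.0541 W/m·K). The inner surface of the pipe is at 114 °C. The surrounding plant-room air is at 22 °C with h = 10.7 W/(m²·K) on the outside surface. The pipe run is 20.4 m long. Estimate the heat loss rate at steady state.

Radial resistances (cylindrical: R_cond = ln(r_o/r_i)/(2πkL), R_conv = 1/(h·2πrL)):
R_copper pipe wall = ln(77.2/75)/(2π×386×20.4) = 5.843×10^-7 K/W
R_extruded polystyrene = ln(117.2/77.2)/(2π×0.0267×20.4) = 0.122 K/W
R_cork board = ln(172.2/117.2)/(2π×0.0541×20.4) = 0.05549 K/W
R_outer film = 1/(h_o·2πr_oL) = 1/(10.7×2π×0.1722×20.4) = 0.004234 K/W
R_total = 0.1817 K/W
Q = ΔT/R_total = 92/0.1817

Q ≈ 506 W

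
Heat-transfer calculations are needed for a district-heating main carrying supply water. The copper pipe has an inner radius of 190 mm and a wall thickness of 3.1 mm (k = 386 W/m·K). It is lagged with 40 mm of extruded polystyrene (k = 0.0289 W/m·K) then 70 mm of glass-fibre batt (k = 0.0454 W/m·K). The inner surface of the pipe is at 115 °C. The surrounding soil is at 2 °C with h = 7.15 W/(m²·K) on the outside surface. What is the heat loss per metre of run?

q′ ≈ 55.6 W/m

Radial resistances (cylindrical: R_cond = ln(r_o/r_i)/(2πkL), R_conv = 1/(h·2πrL)):
R_copper pipe wall = ln(193.1/190)/(2π×386×1) = 6.673×10^-6 K/W
R_extruded polystyrene = ln(233.1/193.1)/(2π×0.0289×1) = 1.037 K/W
R_glass-fibre batt = ln(303.1/233.1)/(2π×0.0454×1) = 0.9206 K/W
R_outer film = 1/(h_o·2πr_oL) = 1/(7.15×2π×0.3031×1) = 0.07344 K/W
R_total = 2.031 K/W
Q = ΔT/R_total = 113/2.031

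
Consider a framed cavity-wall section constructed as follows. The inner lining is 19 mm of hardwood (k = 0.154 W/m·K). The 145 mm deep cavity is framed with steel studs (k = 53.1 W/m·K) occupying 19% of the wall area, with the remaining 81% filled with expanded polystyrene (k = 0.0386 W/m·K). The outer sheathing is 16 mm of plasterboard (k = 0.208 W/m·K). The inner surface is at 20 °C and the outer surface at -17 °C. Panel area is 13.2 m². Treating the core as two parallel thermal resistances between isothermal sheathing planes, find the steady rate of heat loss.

Sheathing layers in series; stud and cavity paths in parallel between them.
R_inner = 0.019/(0.154×13.2) = 0.009347 K/W
R_stud  = 0.145/(53.1×0.19×13.2) = 0.001089 K/W
R_cav   = 0.145/(0.0386×0.81×13.2) = 0.3513 K/W
1/R_core = 1/R_stud + 1/R_cav → R_core = 0.001085 K/W
R_outer = 0.016/(0.208×13.2) = 0.005828 K/W
R_total = 0.01626 K/W
Q = ΔT/R_total = 37/0.01626

Q ≈ 2280 W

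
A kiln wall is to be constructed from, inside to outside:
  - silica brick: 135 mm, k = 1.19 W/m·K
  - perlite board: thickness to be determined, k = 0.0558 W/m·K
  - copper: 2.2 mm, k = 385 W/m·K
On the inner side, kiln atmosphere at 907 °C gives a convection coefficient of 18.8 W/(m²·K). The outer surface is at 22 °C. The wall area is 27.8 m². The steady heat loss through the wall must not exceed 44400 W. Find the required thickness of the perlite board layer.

Treating each layer as a thermal resistance in series:
R_inner film = 1/(h_i·A) = 1/(18.8×27.8) = 0.001913 K/W
R_silica brick = L/(kA) = 0.135/(1.19×27.8) = 0.004081 K/W
R_copper = L/(kA) = 0.0022/(385×27.8) = 2.055×10^-7 K/W
Sum of the known resistances R_other = 0.005994 K/W
Required total resistance R_tot = ΔT/Q_allow = 885/44400 = 0.01993 K/W
R_perlite board = R_tot − R_other = 0.01394 K/W
L = R·k·A = 0.01394×0.0558×27.8

L ≈ 21.6 mm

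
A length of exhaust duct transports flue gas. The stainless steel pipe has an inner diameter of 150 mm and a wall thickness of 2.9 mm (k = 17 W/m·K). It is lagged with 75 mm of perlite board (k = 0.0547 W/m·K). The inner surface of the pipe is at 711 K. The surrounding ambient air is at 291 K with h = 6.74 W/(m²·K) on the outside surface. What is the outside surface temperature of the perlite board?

T ≈ 322 K

Per-layer cylindrical resistances, series-summed:
R_stainless steel pipe wall = ln(77.9/75)/(2π×17×1) = 3.552×10^-4 K/W
R_perlite board = ln(152.9/77.9)/(2π×0.0547×1) = 1.962 K/W
R_outer film = 1/(h_o·2πr_oL) = 1/(6.74×2π×0.1529×1) = 0.1544 K/W
R_total = 2.117 K/W
Q = ΔT/R_total = 420/2.117
Q = 198 W/m
T_interface = T_inner − Q·ΣR(inner→interface) = 711 − 198×1.962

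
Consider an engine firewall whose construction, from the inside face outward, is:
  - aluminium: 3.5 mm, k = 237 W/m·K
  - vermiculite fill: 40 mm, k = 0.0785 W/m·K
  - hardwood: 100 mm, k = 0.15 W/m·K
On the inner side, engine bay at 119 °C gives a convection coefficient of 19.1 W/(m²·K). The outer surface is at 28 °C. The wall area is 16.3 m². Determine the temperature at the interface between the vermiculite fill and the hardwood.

T ≈ 77.4 °C

Thermal resistances in series:
R_inner film = 1/(h_i·A) = 1/(19.1×16.3) = 0.003212 K/W
R_aluminium = L/(kA) = 0.0035/(237×16.3) = 9.06×10^-7 K/W
R_vermiculite fill = L/(kA) = 0.04/(0.0785×16.3) = 0.03126 K/W
R_hardwood = L/(kA) = 0.1/(0.15×16.3) = 0.0409 K/W
R_total = 0.07537 K/W;  Q = ΔT/R_total = 91/0.07537 = 1207 W
T_interface = T_inner − Q·ΣR(inner→interface) = 119 − 1210×0.03447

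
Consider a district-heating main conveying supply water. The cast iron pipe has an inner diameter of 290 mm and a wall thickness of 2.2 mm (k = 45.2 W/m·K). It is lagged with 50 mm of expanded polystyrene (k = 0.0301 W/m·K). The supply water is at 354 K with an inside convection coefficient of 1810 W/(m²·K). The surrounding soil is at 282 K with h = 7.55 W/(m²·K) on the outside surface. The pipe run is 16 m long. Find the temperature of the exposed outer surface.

Cylindrical conduction, so R = ln(r₂/r₁)/(2πkL) per layer, in series:
R_inner film = 1/(h_i·2πr₁L) = 1/(1810×2π×0.145×16) = 3.79×10^-5 K/W
R_cast iron pipe wall = ln(147.2/145)/(2π×45.2×16) = 3.314×10^-6 K/W
R_expanded polystyrene = ln(197.2/147.2)/(2π×0.0301×16) = 0.09664 K/W
R_outer film = 1/(h_o·2πr_oL) = 1/(7.55×2π×0.1972×16) = 0.006681 K/W
R_total = 0.1034 K/W
Q = ΔT/R_total = 72/0.1034
Q = 697 W
T_interface = T_inner − Q·ΣR(inner→interface) = 354 − 697×0.09668

T ≈ 287 K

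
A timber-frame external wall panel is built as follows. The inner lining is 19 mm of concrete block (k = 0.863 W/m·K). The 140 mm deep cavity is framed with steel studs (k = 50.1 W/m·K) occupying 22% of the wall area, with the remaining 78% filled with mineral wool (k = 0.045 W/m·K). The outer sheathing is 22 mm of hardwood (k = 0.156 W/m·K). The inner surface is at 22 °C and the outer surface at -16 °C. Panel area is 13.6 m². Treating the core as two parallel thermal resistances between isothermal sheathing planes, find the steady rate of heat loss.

Q ≈ 2940 W

Sheathing layers in series; stud and cavity paths in parallel between them.
R_inner = 0.019/(0.863×13.6) = 0.001619 K/W
R_stud  = 0.14/(50.1×0.22×13.6) = 9.34×10^-4 K/W
R_cav   = 0.14/(0.045×0.78×13.6) = 0.2933 K/W
1/R_core = 1/R_stud + 1/R_cav → R_core = 9.31×10^-4 K/W
R_outer = 0.022/(0.156×13.6) = 0.01037 K/W
R_total = 0.01292 K/W
Q = ΔT/R_total = 38/0.01292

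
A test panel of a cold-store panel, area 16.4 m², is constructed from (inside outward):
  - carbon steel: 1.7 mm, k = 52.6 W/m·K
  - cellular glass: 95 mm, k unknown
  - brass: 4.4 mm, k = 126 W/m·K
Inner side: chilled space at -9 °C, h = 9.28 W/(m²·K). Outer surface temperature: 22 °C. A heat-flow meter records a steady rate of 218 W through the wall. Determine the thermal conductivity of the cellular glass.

k ≈ 0.0427 W/(m·K)

Thermal resistances in series:
R_inner film = 1/(h_i·A) = 1/(9.28×16.4) = 0.006571 K/W
R_carbon steel = L/(kA) = 0.0017/(52.6×16.4) = 1.971×10^-6 K/W
R_brass = L/(kA) = 0.0044/(126×16.4) = 2.129×10^-6 K/W
Sum of known resistances R_other = 0.006575 K/W
Total R = ΔT/Q = 31/218 = 0.1422 K/W
R_cellular glass = R_total − R_other = 0.1356 K/W
k = L/(R·A) = 0.095/(0.1356×16.4)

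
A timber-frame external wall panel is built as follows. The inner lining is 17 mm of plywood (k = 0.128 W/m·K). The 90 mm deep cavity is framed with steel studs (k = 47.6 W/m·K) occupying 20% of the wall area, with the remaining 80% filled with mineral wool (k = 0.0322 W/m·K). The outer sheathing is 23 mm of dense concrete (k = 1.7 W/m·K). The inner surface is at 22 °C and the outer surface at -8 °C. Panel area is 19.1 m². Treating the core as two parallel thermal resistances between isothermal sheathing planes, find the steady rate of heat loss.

Q ≈ 3680 W

Sheathing layers in series; stud and cavity paths in parallel between them.
R_inner = 0.017/(0.128×19.1) = 0.006954 K/W
R_stud  = 0.09/(47.6×0.2×19.1) = 4.95×10^-4 K/W
R_cav   = 0.09/(0.0322×0.8×19.1) = 0.1829 K/W
1/R_core = 1/R_stud + 1/R_cav → R_core = 4.936×10^-4 K/W
R_outer = 0.023/(1.7×19.1) = 7.083×10^-4 K/W
R_total = 0.008156 K/W
Q = ΔT/R_total = 30/0.008156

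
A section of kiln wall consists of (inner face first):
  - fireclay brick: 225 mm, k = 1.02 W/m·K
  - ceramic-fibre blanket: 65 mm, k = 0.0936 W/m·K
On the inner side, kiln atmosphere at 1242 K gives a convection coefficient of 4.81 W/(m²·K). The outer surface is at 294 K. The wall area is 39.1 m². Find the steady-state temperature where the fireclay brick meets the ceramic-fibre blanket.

T ≈ 880 K

Series thermal resistances:
R_inner film = 1/(h_i·A) = 1/(4.81×39.1) = 0.005317 K/W
R_fireclay brick = L/(kA) = 0.225/(1.02×39.1) = 0.005642 K/W
R_ceramic-fibre blanket = L/(kA) = 0.065/(0.0936×39.1) = 0.01776 K/W
R_total = 0.02872 K/W;  Q = ΔT/R_total = 948/0.02872 = 33010 W
T_interface = T_inner − Q·ΣR(inner→interface) = 1242 − 33000×0.01096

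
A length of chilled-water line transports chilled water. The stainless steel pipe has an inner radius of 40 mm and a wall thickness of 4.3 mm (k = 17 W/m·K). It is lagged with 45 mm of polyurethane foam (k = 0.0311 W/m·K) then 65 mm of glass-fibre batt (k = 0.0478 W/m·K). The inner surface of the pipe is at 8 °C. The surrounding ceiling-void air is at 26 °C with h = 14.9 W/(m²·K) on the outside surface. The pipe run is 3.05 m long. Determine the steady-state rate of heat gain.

Per-layer cylindrical resistances, series-summed:
R_stainless steel pipe wall = ln(44.3/40)/(2π×17×3.05) = 3.134×10^-4 K/W
R_polyurethane foam = ln(89.3/44.3)/(2π×0.0311×3.05) = 1.176 K/W
R_glass-fibre batt = ln(154.3/89.3)/(2π×0.0478×3.05) = 0.597 K/W
R_outer film = 1/(h_o·2πr_oL) = 1/(14.9×2π×0.1543×3.05) = 0.0227 K/W
R_total = 1.796 K/W
Q = ΔT/R_total = 18/1.796

Q ≈ 10 W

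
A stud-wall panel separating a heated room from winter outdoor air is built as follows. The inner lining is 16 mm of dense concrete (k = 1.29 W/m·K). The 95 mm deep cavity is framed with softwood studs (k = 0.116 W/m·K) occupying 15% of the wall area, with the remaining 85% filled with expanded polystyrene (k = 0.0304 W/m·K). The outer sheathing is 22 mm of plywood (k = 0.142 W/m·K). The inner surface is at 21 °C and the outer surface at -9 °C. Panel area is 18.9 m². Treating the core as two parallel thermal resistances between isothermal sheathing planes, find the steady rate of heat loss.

Sheathing layers in series; stud and cavity paths in parallel between them.
R_inner = 0.016/(1.29×18.9) = 6.562×10^-4 K/W
R_stud  = 0.095/(0.116×0.15×18.9) = 0.2889 K/W
R_cav   = 0.095/(0.0304×0.85×18.9) = 0.1945 K/W
1/R_core = 1/R_stud + 1/R_cav → R_core = 0.1162 K/W
R_outer = 0.022/(0.142×18.9) = 0.008197 K/W
R_total = 0.1251 K/W
Q = ΔT/R_total = 30/0.1251

Q ≈ 240 W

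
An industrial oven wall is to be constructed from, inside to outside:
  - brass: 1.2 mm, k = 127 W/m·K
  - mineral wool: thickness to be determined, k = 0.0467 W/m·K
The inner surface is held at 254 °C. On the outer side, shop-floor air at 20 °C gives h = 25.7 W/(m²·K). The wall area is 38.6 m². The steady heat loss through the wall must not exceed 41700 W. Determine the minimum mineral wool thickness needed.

L ≈ 8.3 mm

Thermal resistances in series:
R_brass = L/(kA) = 0.0012/(127×38.6) = 2.448×10^-7 K/W
R_outer film = 1/(h_o·A) = 1/(25.7×38.6) = 0.001008 K/W
Sum of the known resistances R_other = 0.001008 K/W
Required total resistance R_tot = ΔT/Q_allow = 234/41700 = 0.005612 K/W
R_mineral wool = R_tot − R_other = 0.004603 K/W
L = R·k·A = 0.004603×0.0467×38.6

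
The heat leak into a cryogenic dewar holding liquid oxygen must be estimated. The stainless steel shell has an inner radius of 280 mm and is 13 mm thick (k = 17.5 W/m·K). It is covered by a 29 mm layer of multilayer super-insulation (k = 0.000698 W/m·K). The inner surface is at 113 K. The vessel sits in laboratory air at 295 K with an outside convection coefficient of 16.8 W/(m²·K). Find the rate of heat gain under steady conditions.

For a spherical shell R = (1/r₁ − 1/r₂)/(4πk); film R = 1/(h·4πr²). In series:
R_stainless steel shell = (1/0.28 − 1/0.293)/(4π×17.5) = 7.206×10^-4 K/W
R_multilayer super-insulation = (1/0.293 − 1/0.322)/(4π×0.000698) = 35.04 K/W
R_outer film = 1/(h·4πr_o²) = 1/(16.8×4π×0.322²) = 0.04568 K/W
R_total = 35.09 K/W
Q = ΔT/R_total = 182/35.09

Q ≈ 5.19 W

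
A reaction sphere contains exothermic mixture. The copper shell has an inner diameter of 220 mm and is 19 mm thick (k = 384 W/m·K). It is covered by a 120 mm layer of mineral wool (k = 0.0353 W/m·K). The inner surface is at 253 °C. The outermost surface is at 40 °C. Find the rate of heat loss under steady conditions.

Spherical conduction: R = (1/r_in − 1/r_out)/(4πk) per layer; series-sum.
R_copper shell = (1/0.11 − 1/0.129)/(4π×384) = 2.775×10^-4 K/W
R_mineral wool = (1/0.129 − 1/0.249)/(4π×0.0353) = 8.422 K/W
R_total = 8.422 K/W
Q = ΔT/R_total = 213/8.422

Q ≈ 25.3 W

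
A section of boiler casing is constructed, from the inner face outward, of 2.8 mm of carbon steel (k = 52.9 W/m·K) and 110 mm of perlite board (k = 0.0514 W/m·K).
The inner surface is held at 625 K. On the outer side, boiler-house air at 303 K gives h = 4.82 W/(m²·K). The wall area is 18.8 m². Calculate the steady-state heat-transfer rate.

Q ≈ 2580 W

Treating each layer as a thermal resistance in series:
R_carbon steel = L/(kA) = 0.0028/(52.9×18.8) = 2.815×10^-6 K/W
R_perlite board = L/(kA) = 0.11/(0.0514×18.8) = 0.1138 K/W
R_outer film = 1/(h_o·A) = 1/(4.82×18.8) = 0.01104 K/W
R_total = 0.1249 K/W
Q = ΔT / R_total = 322 / 0.1249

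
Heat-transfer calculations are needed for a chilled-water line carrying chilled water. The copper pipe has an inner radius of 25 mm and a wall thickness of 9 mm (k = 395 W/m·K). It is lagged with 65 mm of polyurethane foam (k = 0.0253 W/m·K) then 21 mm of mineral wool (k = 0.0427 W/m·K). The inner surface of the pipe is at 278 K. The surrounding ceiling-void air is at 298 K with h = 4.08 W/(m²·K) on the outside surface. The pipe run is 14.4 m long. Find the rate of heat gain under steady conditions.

Treating each annulus and film as a series resistance:
R_copper pipe wall = ln(34/25)/(2π×395×14.4) = 8.604×10^-6 K/W
R_polyurethane foam = ln(99/34)/(2π×0.0253×14.4) = 0.4669 K/W
R_mineral wool = ln(120/99)/(2π×0.0427×14.4) = 0.04979 K/W
R_outer film = 1/(h_o·2πr_oL) = 1/(4.08×2π×0.12×14.4) = 0.02257 K/W
R_total = 0.5393 K/W
Q = ΔT/R_total = 20/0.5393

Q ≈ 37.1 W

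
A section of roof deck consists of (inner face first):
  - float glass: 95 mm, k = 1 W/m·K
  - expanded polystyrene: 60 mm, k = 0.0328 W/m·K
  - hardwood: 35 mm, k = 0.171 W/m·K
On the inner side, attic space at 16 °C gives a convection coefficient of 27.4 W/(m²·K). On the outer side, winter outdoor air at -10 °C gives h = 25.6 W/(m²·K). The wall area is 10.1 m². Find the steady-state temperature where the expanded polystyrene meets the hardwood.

Series thermal resistances:
R_inner film = 1/(h_i·A) = 1/(27.4×10.1) = 0.003614 K/W
R_float glass = L/(kA) = 0.095/(1×10.1) = 0.009406 K/W
R_expanded polystyrene = L/(kA) = 0.06/(0.0328×10.1) = 0.1811 K/W
R_hardwood = L/(kA) = 0.035/(0.171×10.1) = 0.02027 K/W
R_outer film = 1/(h_o·A) = 1/(25.6×10.1) = 0.003868 K/W
R_total = 0.2183 K/W;  Q = ΔT/R_total = 26/0.2183 = 119.1 W
T_interface = T_inner − Q·ΣR(inner→interface) = 16 − 119×0.1941

T ≈ -7.13 °C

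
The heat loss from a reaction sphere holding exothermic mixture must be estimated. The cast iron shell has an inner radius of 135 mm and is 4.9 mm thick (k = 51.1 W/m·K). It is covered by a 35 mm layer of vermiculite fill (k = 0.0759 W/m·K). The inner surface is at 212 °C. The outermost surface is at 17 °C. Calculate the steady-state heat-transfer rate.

Q ≈ 130 W

Each spherical layer contributes R = (1/r_i − 1/r_o)/(4πk):
R_cast iron shell = (1/0.135 − 1/0.1399)/(4π×51.1) = 4.04×10^-4 K/W
R_vermiculite fill = (1/0.1399 − 1/0.1749)/(4π×0.0759) = 1.5 K/W
R_total = 1.5 K/W
Q = ΔT/R_total = 195/1.5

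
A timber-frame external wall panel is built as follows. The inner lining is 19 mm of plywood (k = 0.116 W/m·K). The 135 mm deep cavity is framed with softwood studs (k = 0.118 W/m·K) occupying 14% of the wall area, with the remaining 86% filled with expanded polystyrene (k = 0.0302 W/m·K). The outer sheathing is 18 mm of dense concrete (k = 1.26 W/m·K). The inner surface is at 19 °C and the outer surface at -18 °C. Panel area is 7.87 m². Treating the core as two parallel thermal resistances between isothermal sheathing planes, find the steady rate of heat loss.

Q ≈ 86.8 W

Sheathing layers in series; stud and cavity paths in parallel between them.
R_inner = 0.019/(0.116×7.87) = 0.02081 K/W
R_stud  = 0.135/(0.118×0.14×7.87) = 1.038 K/W
R_cav   = 0.135/(0.0302×0.86×7.87) = 0.6605 K/W
1/R_core = 1/R_stud + 1/R_cav → R_core = 0.4037 K/W
R_outer = 0.018/(1.26×7.87) = 0.001815 K/W
R_total = 0.4263 K/W
Q = ΔT/R_total = 37/0.4263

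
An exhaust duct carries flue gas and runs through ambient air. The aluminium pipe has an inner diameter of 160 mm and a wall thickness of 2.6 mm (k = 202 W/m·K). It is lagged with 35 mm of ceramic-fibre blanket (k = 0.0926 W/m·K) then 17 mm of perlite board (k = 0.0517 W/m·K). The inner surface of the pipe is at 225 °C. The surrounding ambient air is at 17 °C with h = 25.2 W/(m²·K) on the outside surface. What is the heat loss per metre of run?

Cylindrical conduction, so R = ln(r₂/r₁)/(2πkL) per layer, in series:
R_aluminium pipe wall = ln(82.6/80)/(2π×202×1) = 2.52×10^-5 K/W
R_ceramic-fibre blanket = ln(117.6/82.6)/(2π×0.0926×1) = 0.6072 K/W
R_perlite board = ln(134.6/117.6)/(2π×0.0517×1) = 0.4156 K/W
R_outer film = 1/(h_o·2πr_oL) = 1/(25.2×2π×0.1346×1) = 0.04692 K/W
R_total = 1.07 K/W
Q = ΔT/R_total = 208/1.07

q′ ≈ 194 W/m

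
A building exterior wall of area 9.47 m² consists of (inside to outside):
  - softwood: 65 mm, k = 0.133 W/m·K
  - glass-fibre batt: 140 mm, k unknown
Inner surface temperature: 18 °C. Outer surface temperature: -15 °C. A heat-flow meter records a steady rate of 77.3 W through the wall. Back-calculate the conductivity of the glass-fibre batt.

Thermal resistances in series:
R_softwood = L/(kA) = 0.065/(0.133×9.47) = 0.05161 K/W
Sum of known resistances R_other = 0.05161 K/W
Total R = ΔT/Q = 33/77.3 = 0.4269 K/W
R_glass-fibre batt = R_total − R_other = 0.3753 K/W
k = L/(R·A) = 0.14/(0.3753×9.47)

k ≈ 0.0394 W/(m·K)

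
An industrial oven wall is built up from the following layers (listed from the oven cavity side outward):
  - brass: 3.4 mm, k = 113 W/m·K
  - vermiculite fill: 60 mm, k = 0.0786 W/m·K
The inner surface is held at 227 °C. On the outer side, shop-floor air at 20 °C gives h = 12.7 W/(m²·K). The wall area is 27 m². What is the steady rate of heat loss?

Using the resistance-network approach (series):
R_brass = L/(kA) = 0.0034/(113×27) = 1.114×10^-6 K/W
R_vermiculite fill = L/(kA) = 0.06/(0.0786×27) = 0.02827 K/W
R_outer film = 1/(h_o·A) = 1/(12.7×27) = 0.002916 K/W
R_total = 0.03119 K/W
Q = ΔT / R_total = 207 / 0.03119

Q ≈ 6640 W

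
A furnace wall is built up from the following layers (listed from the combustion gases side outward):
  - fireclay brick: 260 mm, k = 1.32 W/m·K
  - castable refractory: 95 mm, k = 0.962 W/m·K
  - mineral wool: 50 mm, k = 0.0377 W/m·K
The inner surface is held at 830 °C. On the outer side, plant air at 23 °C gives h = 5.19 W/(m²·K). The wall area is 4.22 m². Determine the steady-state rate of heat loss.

Q ≈ 1880 W

Using the resistance-network approach (series):
R_fireclay brick = L/(kA) = 0.26/(1.32×4.22) = 0.04668 K/W
R_castable refractory = L/(kA) = 0.095/(0.962×4.22) = 0.0234 K/W
R_mineral wool = L/(kA) = 0.05/(0.0377×4.22) = 0.3143 K/W
R_outer film = 1/(h_o·A) = 1/(5.19×4.22) = 0.04566 K/W
R_total = 0.43 K/W
Q = ΔT / R_total = 807 / 0.43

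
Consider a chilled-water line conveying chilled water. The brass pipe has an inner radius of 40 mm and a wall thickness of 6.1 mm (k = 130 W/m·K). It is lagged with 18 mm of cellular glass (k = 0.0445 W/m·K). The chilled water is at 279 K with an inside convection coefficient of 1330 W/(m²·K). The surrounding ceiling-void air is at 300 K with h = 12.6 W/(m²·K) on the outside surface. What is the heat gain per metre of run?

Radial resistances (cylindrical: R_cond = ln(r_o/r_i)/(2πkL), R_conv = 1/(h·2πrL)):
R_inner film = 1/(h_i·2πr₁L) = 1/(1330×2π×0.04×1) = 0.002992 K/W
R_brass pipe wall = ln(46.1/40)/(2π×130×1) = 1.738×10^-4 K/W
R_cellular glass = ln(64.1/46.1)/(2π×0.0445×1) = 1.179 K/W
R_outer film = 1/(h_o·2πr_oL) = 1/(12.6×2π×0.0641×1) = 0.1971 K/W
R_total = 1.379 K/W
Q = ΔT/R_total = 21/1.379

q′ ≈ 15.2 W/m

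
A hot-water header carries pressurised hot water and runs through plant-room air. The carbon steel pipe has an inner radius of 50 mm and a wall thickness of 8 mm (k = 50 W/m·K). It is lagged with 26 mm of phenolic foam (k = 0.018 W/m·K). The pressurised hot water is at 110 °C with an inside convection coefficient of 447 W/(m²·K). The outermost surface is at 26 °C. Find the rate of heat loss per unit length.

q′ ≈ 25.6 W/m

Cylindrical conduction, so R = ln(r₂/r₁)/(2πkL) per layer, in series:
R_inner film = 1/(h_i·2πr₁L) = 1/(447×2π×0.05×1) = 0.007121 K/W
R_carbon steel pipe wall = ln(58/50)/(2π×50×1) = 4.724×10^-4 K/W
R_phenolic foam = ln(84/58)/(2π×0.018×1) = 3.275 K/W
R_total = 3.282 K/W
Q = ΔT/R_total = 84/3.282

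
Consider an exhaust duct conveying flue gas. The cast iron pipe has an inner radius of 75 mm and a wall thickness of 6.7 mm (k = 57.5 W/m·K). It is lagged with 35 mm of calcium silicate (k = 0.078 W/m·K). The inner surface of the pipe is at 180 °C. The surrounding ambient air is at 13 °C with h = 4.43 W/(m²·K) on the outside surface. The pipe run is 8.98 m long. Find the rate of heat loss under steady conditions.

Q ≈ 1450 W

Treating each annulus and film as a series resistance:
R_cast iron pipe wall = ln(81.7/75)/(2π×57.5×8.98) = 2.637×10^-5 K/W
R_calcium silicate = ln(116.7/81.7)/(2π×0.078×8.98) = 0.08102 K/W
R_outer film = 1/(h_o·2πr_oL) = 1/(4.43×2π×0.1167×8.98) = 0.03428 K/W
R_total = 0.1153 K/W
Q = ΔT/R_total = 167/0.1153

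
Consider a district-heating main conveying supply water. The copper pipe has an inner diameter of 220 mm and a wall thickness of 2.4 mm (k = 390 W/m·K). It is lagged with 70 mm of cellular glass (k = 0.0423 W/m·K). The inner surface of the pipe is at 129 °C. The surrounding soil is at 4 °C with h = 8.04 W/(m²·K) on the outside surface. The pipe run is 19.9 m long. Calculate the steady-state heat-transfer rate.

Q ≈ 1290 W

For a radial system each layer contributes R = ln(r_out/r_in)/(2πkL); films add R = 1/(hA).
R_copper pipe wall = ln(112.4/110)/(2π×390×19.9) = 4.426×10^-7 K/W
R_cellular glass = ln(182.4/112.4)/(2π×0.0423×19.9) = 0.09154 K/W
R_outer film = 1/(h_o·2πr_oL) = 1/(8.04×2π×0.1824×19.9) = 0.005454 K/W
R_total = 0.09699 K/W
Q = ΔT/R_total = 125/0.09699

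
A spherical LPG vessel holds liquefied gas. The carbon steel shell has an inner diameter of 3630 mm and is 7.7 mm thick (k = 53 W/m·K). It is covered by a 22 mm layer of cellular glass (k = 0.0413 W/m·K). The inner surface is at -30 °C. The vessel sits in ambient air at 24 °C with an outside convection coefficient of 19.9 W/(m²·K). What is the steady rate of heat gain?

Each spherical layer contributes R = (1/r_i − 1/r_o)/(4πk):
R_carbon steel shell = (1/1.815 − 1/1.8227)/(4π×53) = 3.495×10^-6 K/W
R_cellular glass = (1/1.8227 − 1/1.8447)/(4π×0.0413) = 0.01261 K/W
R_outer film = 1/(h·4πr_o²) = 1/(19.9×4π×1.8447²) = 0.001175 K/W
R_total = 0.01379 K/W
Q = ΔT/R_total = 54/0.01379

Q ≈ 3920 W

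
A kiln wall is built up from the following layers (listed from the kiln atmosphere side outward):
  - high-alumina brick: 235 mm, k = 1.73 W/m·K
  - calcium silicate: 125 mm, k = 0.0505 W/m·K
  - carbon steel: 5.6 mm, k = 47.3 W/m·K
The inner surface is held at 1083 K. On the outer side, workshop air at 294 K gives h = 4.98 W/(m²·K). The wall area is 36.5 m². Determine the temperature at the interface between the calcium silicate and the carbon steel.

T ≈ 350 K

Series thermal resistances:
R_high-alumina brick = L/(kA) = 0.235/(1.73×36.5) = 0.003722 K/W
R_calcium silicate = L/(kA) = 0.125/(0.0505×36.5) = 0.06782 K/W
R_carbon steel = L/(kA) = 0.0056/(47.3×36.5) = 3.244×10^-6 K/W
R_outer film = 1/(h_o·A) = 1/(4.98×36.5) = 0.005501 K/W
R_total = 0.07704 K/W;  Q = ΔT/R_total = 789/0.07704 = 10240 W
T_interface = T_inner − Q·ΣR(inner→interface) = 1083 − 10200×0.07154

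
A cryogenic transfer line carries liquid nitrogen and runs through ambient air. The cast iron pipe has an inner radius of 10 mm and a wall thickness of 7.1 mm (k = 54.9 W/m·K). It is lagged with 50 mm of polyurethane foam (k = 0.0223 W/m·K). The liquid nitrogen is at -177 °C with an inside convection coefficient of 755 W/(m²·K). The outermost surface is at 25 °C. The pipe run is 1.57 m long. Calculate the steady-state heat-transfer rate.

Q ≈ 32.4 W

Cylindrical conduction, so R = ln(r₂/r₁)/(2πkL) per layer, in series:
R_inner film = 1/(h_i·2πr₁L) = 1/(755×2π×0.01×1.57) = 0.01343 K/W
R_cast iron pipe wall = ln(17.1/10)/(2π×54.9×1.57) = 9.906×10^-4 K/W
R_polyurethane foam = ln(67.1/17.1)/(2π×0.0223×1.57) = 6.215 K/W
R_total = 6.229 K/W
Q = ΔT/R_total = 202/6.229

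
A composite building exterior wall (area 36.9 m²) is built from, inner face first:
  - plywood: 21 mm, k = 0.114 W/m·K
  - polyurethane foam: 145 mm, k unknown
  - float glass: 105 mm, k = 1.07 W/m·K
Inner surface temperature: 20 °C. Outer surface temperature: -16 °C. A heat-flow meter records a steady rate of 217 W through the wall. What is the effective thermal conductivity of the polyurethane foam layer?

Model the wall as resistances in series:
R_plywood = L/(kA) = 0.021/(0.114×36.9) = 0.004992 K/W
R_float glass = L/(kA) = 0.105/(1.07×36.9) = 0.002659 K/W
Sum of known resistances R_other = 0.007652 K/W
Total R = ΔT/Q = 36/217 = 0.1659 K/W
R_polyurethane foam = R_total − R_other = 0.1582 K/W
k = L/(R·A) = 0.145/(0.1582×36.9)

k ≈ 0.0248 W/(m·K)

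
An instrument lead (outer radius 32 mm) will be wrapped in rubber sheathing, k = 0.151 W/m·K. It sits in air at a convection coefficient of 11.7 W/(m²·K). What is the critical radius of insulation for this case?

r_cr ≈ 12.9 mm

For a cylinder r_cr = k/h = 0.151/11.7
r_cr = 12.9 mm; since the bare radius (32 mm) is above r_cr, any added insulation will reduce heat loss.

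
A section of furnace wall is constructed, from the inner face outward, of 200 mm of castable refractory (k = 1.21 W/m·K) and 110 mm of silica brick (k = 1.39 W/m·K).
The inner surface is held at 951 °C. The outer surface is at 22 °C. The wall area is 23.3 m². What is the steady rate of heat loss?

Model the wall as resistances in series:
R_castable refractory = L/(kA) = 0.2/(1.21×23.3) = 0.007094 K/W
R_silica brick = L/(kA) = 0.11/(1.39×23.3) = 0.003396 K/W
R_total = 0.01049 K/W
Q = ΔT / R_total = 929 / 0.01049

Q ≈ 88600 W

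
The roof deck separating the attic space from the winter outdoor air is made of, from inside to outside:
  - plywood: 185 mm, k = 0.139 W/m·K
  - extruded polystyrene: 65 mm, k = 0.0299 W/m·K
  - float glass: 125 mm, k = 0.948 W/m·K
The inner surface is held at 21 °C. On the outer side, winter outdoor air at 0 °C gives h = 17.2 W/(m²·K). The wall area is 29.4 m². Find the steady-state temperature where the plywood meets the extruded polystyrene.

T ≈ 13.4 °C

Series thermal resistances:
R_plywood = L/(kA) = 0.185/(0.139×29.4) = 0.04527 K/W
R_extruded polystyrene = L/(kA) = 0.065/(0.0299×29.4) = 0.07394 K/W
R_float glass = L/(kA) = 0.125/(0.948×29.4) = 0.004485 K/W
R_outer film = 1/(h_o·A) = 1/(17.2×29.4) = 0.001978 K/W
R_total = 0.1257 K/W;  Q = ΔT/R_total = 21/0.1257 = 167.1 W
T_interface = T_inner − Q·ΣR(inner→interface) = 21 − 167×0.04527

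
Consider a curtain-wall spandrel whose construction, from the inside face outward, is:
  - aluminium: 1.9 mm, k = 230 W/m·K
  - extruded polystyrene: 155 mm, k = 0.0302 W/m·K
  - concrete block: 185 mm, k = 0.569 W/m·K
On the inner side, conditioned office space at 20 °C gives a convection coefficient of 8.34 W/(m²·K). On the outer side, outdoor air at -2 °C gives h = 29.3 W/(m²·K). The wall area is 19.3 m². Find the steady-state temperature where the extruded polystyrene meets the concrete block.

T ≈ -0.592 °C

Series thermal resistances:
R_inner film = 1/(h_i·A) = 1/(8.34×19.3) = 0.006213 K/W
R_aluminium = L/(kA) = 0.0019/(230×19.3) = 4.28×10^-7 K/W
R_extruded polystyrene = L/(kA) = 0.155/(0.0302×19.3) = 0.2659 K/W
R_concrete block = L/(kA) = 0.185/(0.569×19.3) = 0.01685 K/W
R_outer film = 1/(h_o·A) = 1/(29.3×19.3) = 0.001768 K/W
R_total = 0.2908 K/W;  Q = ΔT/R_total = 22/0.2908 = 75.66 W
T_interface = T_inner − Q·ΣR(inner→interface) = 20 − 75.7×0.2721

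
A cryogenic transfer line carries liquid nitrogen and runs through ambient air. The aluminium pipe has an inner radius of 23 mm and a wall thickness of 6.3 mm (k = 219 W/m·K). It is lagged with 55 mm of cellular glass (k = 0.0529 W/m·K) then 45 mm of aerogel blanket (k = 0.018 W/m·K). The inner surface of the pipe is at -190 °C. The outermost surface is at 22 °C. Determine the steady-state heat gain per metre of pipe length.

q′ ≈ 30.5 W/m

Treating each annulus and film as a series resistance:
R_aluminium pipe wall = ln(29.3/23)/(2π×219×1) = 1.759×10^-4 K/W
R_cellular glass = ln(84.3/29.3)/(2π×0.0529×1) = 3.179 K/W
R_aerogel blanket = ln(129.3/84.3)/(2π×0.018×1) = 3.782 K/W
R_total = 6.962 K/W
Q = ΔT/R_total = 212/6.962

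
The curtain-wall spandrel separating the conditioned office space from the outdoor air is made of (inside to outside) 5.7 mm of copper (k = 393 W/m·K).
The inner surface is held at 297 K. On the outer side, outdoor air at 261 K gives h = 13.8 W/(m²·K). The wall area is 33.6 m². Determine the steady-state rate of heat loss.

Using the resistance-network approach (series):
R_copper = L/(kA) = 0.0057/(393×33.6) = 4.317×10^-7 K/W
R_outer film = 1/(h_o·A) = 1/(13.8×33.6) = 0.002157 K/W
R_total = 0.002157 K/W
Q = ΔT / R_total = 36 / 0.002157

Q ≈ 16700 W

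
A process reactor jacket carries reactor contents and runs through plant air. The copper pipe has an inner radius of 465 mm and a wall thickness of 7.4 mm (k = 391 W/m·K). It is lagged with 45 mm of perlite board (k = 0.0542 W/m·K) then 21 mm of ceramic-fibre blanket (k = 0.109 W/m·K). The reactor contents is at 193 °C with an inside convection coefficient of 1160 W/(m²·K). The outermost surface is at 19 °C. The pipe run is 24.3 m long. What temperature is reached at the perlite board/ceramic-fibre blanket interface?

T ≈ 50 °C

Cylindrical conduction, so R = ln(r₂/r₁)/(2πkL) per layer, in series:
R_inner film = 1/(h_i·2πr₁L) = 1/(1160×2π×0.465×24.3) = 1.214×10^-5 K/W
R_copper pipe wall = ln(472.4/465)/(2π×391×24.3) = 2.645×10^-7 K/W
R_perlite board = ln(517.4/472.4)/(2π×0.0542×24.3) = 0.011 K/W
R_ceramic-fibre blanket = ln(538.4/517.4)/(2π×0.109×24.3) = 0.002391 K/W
R_total = 0.0134 K/W
Q = ΔT/R_total = 174/0.0134
Q = 13000 W
T_interface = T_inner − Q·ΣR(inner→interface) = 193 − 13000×0.01101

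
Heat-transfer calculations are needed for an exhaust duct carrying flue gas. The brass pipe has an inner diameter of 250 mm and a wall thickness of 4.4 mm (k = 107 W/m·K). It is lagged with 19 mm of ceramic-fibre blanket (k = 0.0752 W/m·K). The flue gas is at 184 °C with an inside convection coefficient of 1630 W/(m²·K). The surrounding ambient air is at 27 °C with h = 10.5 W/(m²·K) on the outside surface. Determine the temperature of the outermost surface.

Radial resistances (cylindrical: R_cond = ln(r_o/r_i)/(2πkL), R_conv = 1/(h·2πrL)):
R_inner film = 1/(h_i·2πr₁L) = 1/(1630×2π×0.125×1) = 7.811×10^-4 K/W
R_brass pipe wall = ln(129.4/125)/(2π×107×1) = 5.146×10^-5 K/W
R_ceramic-fibre blanket = ln(148.4/129.4)/(2π×0.0752×1) = 0.29 K/W
R_outer film = 1/(h_o·2πr_oL) = 1/(10.5×2π×0.1484×1) = 0.1021 K/W
R_total = 0.3929 K/W
Q = ΔT/R_total = 157/0.3929
Q = 400 W/m
T_interface = T_inner − Q·ΣR(inner→interface) = 184 − 400×0.2908

T ≈ 67.8 °C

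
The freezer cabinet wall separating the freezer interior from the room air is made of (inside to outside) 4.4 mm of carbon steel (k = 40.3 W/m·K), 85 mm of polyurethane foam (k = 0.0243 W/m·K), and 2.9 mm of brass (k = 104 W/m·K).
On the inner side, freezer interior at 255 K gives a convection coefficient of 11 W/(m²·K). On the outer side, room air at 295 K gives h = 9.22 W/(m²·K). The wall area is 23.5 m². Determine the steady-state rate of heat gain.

Q ≈ 254 W

Using the resistance-network approach (series):
R_inner film = 1/(h_i·A) = 1/(11×23.5) = 0.003868 K/W
R_carbon steel = L/(kA) = 0.0044/(40.3×23.5) = 4.646×10^-6 K/W
R_polyurethane foam = L/(kA) = 0.085/(0.0243×23.5) = 0.1488 K/W
R_brass = L/(kA) = 0.0029/(104×23.5) = 1.187×10^-6 K/W
R_outer film = 1/(h_o·A) = 1/(9.22×23.5) = 0.004615 K/W
R_total = 0.1573 K/W
Q = ΔT / R_total = 40 / 0.1573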